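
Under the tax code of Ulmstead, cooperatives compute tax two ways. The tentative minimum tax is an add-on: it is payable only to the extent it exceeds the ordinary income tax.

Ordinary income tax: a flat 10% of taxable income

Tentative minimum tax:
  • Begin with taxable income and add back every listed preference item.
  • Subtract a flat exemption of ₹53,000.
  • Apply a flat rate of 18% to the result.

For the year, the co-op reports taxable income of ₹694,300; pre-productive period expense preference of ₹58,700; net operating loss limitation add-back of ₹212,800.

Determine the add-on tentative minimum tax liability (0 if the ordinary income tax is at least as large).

Tentative minimum tax:
  Adjusted income: ₹694,300 + ₹58,700 + ₹212,800 = ₹965,800
  Less exemption ₹53,000 → base ₹912,800
  ₹912,800 × 18% = ₹164,304

Ordinary income tax:
  ₹694,300 × 10% = ₹69,430

Excess of tentative minimum tax over ordinary income tax: ₹164,304 − ₹69,430 = ₹94,874.

₹94,874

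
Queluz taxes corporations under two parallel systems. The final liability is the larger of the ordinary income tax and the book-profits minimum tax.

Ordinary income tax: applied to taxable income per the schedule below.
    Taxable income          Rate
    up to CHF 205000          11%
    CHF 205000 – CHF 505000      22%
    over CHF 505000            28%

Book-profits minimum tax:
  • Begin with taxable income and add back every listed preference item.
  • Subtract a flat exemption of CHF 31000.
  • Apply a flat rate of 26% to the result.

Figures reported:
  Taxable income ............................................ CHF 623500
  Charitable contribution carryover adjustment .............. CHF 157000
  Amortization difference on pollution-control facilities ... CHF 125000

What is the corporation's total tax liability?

Ordinary income tax:
  CHF 205000 × 11% = CHF 22550
  CHF 300000 × 22% = CHF 66000
  CHF 118500 × 28% = CHF 33180
  → CHF 121730

Book-profits minimum tax:
  Adjusted income: CHF 623500 + CHF 157000 + CHF 125000 = CHF 905500
  Less exemption CHF 31000 → base CHF 874500
  CHF 874500 × 26% = CHF 227370

CHF 227370 > CHF 121730, so the book-profits minimum tax is the binding amount.

CHF 227370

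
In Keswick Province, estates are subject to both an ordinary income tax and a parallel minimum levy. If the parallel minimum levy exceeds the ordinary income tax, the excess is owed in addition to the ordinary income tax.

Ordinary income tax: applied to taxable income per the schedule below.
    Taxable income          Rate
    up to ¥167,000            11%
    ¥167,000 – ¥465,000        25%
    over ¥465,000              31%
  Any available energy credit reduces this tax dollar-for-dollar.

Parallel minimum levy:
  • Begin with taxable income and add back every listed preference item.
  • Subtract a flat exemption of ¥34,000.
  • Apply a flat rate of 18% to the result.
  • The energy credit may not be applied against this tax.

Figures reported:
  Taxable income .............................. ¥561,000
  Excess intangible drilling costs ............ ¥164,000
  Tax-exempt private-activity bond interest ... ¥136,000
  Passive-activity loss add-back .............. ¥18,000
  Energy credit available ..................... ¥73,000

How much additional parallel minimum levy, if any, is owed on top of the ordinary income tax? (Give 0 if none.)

Ordinary income tax:
  ¥167,000 × 11% = ¥18,370
  ¥298,000 × 25% = ¥74,500
  ¥96,000 × 31% = ¥29,760
  → ¥122,630
  Less energy credit ¥73,000 → ¥49,630

Parallel minimum levy:
  Adjusted income: ¥561,000 + ¥164,000 + ¥136,000 + ¥18,000 = ¥879,000
  Less exemption ¥34,000 → base ¥845,000
  ¥845,000 × 18% = ¥152,100

Excess of parallel minimum levy over ordinary income tax: ¥152,100 − ¥49,630 = ¥102,470.

¥102,470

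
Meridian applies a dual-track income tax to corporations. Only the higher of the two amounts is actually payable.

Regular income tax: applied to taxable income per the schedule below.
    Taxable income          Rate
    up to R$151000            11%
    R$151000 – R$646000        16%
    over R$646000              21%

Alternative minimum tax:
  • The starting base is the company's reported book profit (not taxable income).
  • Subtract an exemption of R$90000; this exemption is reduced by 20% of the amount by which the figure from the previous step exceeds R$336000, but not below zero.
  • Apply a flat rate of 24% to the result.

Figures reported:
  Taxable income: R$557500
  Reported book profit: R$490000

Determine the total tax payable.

Alternative minimum tax:
  Base (reported book profit): R$490000
  Exemption: R$90000 − 20% × (R$490000 − R$336000) = R$90000 − R$30800 = R$59200
  Base: R$490000 − R$59200 = R$430800
  R$430800 × 24% = R$103392

Regular income tax:
  R$151000 × 11% = R$16610
  R$406500 × 16% = R$65040
  → R$81650

R$103392 > R$81650, so the alternative minimum tax is the binding amount.

R$103392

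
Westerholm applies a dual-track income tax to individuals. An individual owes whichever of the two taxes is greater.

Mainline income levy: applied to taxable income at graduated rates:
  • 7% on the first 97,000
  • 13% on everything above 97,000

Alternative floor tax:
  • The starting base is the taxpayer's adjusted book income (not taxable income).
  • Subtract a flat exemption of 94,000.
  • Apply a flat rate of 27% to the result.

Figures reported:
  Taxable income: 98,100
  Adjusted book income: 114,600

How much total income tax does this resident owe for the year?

Alternative floor tax:
  Base (adjusted book income): 114,600
  Less exemption 94,000 → base 20,600
  20,600 × 27% = 5,562

Mainline income levy:
  97,000 × 7% = 6,790
  1,100 × 13% = 143
  → 6,933

6,933 > 5,562, so the mainline income levy governs.

6,933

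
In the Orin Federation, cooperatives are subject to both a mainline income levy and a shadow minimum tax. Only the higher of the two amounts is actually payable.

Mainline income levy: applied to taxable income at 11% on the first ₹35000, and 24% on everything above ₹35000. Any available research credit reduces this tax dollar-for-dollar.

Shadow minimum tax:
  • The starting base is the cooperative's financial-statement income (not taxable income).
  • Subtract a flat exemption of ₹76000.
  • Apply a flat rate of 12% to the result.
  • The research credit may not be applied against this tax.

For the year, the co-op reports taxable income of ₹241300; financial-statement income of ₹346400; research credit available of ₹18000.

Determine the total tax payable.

Mainline income levy:
  ₹35000 × 11% = ₹3850
  ₹206300 × 24% = ₹49512
  → ₹53362
  Less research credit ₹18000 → ₹35362

Shadow minimum tax:
  Base (financial-statement income): ₹346400
  Less exemption ₹76000 → base ₹270400
  ₹270400 × 12% = ₹32448

₹35362 > ₹32448, so the mainline income levy governs.

₹35362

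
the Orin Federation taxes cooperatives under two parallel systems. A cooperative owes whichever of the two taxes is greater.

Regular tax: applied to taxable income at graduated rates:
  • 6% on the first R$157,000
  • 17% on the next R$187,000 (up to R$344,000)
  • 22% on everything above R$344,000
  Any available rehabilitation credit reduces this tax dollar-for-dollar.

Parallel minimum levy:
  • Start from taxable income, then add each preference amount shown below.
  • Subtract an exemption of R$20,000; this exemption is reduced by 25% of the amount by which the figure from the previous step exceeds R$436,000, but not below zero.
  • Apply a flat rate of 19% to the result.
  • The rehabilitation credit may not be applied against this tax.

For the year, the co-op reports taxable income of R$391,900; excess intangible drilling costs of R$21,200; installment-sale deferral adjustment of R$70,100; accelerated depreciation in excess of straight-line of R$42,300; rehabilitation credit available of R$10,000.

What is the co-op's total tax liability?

Parallel minimum levy:
  Adjusted income: R$391,900 + R$21,200 + R$70,100 + R$42,300 = R$525,500
  Exemption: 25% × (R$525,500 − R$436,000) = R$22,375 ≥ R$20,000, so the exemption is fully phased out
  Base: R$525,500 − R$0 = R$525,500
  R$525,500 × 19% = R$99,845

Regular tax:
  R$157,000 × 6% = R$9,420
  R$187,000 × 17% = R$31,790
  R$47,900 × 22% = R$10,538
  → R$51,748
  Less rehabilitation credit R$10,000 → R$41,748

R$99,845 > R$41,748, so the parallel minimum levy is the binding amount.

R$99,845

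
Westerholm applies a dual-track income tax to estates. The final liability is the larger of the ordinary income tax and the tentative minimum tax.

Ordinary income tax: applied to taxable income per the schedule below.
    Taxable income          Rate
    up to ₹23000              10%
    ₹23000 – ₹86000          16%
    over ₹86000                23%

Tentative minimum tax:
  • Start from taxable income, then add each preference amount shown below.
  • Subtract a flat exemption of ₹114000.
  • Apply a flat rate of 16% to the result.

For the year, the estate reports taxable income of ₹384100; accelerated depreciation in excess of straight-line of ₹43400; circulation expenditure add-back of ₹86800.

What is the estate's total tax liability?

₹80943

Ordinary income tax:
  ₹23000 × 10% = ₹2300
  ₹63000 × 16% = ₹10080
  ₹298100 × 23% = ₹68563
  → ₹80943

Tentative minimum tax:
  Adjusted income: ₹384100 + ₹43400 + ₹86800 = ₹514300
  Less exemption ₹114000 → base ₹400300
  ₹400300 × 16% = ₹64048

₹80943 > ₹64048, so the ordinary income tax governs.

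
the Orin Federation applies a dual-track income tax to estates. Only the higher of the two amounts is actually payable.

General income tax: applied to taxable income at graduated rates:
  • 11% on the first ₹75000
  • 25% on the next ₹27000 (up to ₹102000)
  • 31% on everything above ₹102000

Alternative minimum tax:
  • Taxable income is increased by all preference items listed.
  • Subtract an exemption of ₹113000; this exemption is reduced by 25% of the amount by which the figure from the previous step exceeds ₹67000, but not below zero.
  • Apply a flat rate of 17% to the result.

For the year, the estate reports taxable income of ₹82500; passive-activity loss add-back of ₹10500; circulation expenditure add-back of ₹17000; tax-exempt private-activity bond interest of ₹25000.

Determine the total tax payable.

₹10125

General income tax:
  ₹75000 × 11% = ₹8250
  ₹7500 × 25% = ₹1875
  → ₹10125

Alternative minimum tax:
  Adjusted income: ₹82500 + ₹10500 + ₹17000 + ₹25000 = ₹135000
  Exemption: ₹113000 − 25% × (₹135000 − ₹67000) = ₹113000 − ₹17000 = ₹96000
  Base: ₹135000 − ₹96000 = ₹39000
  ₹39000 × 17% = ₹6630

₹10125 > ₹6630, so the general income tax governs.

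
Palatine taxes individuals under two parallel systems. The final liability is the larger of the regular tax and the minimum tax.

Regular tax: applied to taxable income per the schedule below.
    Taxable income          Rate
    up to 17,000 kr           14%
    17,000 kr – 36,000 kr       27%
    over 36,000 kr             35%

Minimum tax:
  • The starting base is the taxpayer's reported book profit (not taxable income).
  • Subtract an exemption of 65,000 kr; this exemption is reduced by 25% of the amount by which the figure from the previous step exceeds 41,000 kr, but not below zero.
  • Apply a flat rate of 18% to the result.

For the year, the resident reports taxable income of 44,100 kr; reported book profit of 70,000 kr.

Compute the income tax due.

Regular tax:
  17,000 kr × 14% = 2,380 kr
  19,000 kr × 27% = 5,130 kr
  8,100 kr × 35% = 2,835 kr
  → 10,345 kr

Minimum tax:
  Base (reported book profit): 70,000 kr
  Exemption: 65,000 kr − 25% × (70,000 kr − 41,000 kr) = 65,000 kr − 7,250 kr = 57,750 kr
  Base: 70,000 kr − 57,750 kr = 12,250 kr
  12,250 kr × 18% = 2,205 kr

10,345 kr > 2,205 kr, so the regular tax governs.

10,345 kr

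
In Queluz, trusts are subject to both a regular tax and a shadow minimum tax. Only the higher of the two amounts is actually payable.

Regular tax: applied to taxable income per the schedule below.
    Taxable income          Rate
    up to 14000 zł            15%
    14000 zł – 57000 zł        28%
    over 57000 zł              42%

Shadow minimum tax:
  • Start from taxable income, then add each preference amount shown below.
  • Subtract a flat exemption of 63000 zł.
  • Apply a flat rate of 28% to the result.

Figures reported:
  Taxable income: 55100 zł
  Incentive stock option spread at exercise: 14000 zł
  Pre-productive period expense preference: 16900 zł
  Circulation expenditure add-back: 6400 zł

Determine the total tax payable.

13608 zł

Regular tax:
  14000 zł × 15% = 2100 zł
  41100 zł × 28% = 11508 zł
  → 13608 zł

Shadow minimum tax:
  Adjusted income: 55100 zł + 14000 zł + 16900 zł + 6400 zł = 92400 zł
  Less exemption 63000 zł → base 29400 zł
  29400 zł × 28% = 8232 zł

13608 zł > 8232 zł, so the regular tax governs.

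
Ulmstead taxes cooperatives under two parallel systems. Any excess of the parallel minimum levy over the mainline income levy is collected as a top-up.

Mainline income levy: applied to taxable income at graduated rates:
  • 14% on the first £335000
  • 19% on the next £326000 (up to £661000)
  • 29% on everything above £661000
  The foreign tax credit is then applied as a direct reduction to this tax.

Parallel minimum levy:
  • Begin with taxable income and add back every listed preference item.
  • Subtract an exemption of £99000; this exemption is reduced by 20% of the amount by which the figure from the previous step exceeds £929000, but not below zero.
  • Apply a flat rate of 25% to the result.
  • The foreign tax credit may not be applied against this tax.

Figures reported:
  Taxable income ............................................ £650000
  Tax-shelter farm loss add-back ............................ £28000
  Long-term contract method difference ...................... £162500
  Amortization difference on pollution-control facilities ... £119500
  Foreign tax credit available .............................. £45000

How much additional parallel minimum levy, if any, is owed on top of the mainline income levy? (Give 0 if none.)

Parallel minimum levy:
  Adjusted income: £650000 + £28000 + £162500 + £119500 = £960000
  Exemption: £99000 − 20% × (£960000 − £929000) = £99000 − £6200 = £92800
  Base: £960000 − £92800 = £867200
  £867200 × 25% = £216800

Mainline income levy:
  £335000 × 14% = £46900
  £315000 × 19% = £59850
  → £106750
  Less foreign tax credit £45000 → £61750

Excess of parallel minimum levy over mainline income levy: £216800 − £61750 = £155050.

£155050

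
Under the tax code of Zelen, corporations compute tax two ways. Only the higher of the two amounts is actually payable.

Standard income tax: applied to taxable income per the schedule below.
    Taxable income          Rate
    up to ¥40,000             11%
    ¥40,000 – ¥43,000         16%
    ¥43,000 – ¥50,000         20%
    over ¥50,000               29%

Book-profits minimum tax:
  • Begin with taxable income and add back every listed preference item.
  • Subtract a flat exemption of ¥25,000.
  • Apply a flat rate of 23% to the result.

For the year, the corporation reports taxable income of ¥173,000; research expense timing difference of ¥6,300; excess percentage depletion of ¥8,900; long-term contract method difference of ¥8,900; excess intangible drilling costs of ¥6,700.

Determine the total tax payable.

Standard income tax:
  ¥40,000 × 11% = ¥4,400
  ¥3,000 × 16% = ¥480
  ¥7,000 × 20% = ¥1,400
  ¥123,000 × 29% = ¥35,670
  → ¥41,950

Book-profits minimum tax:
  Adjusted income: ¥173,000 + ¥6,300 + ¥8,900 + ¥8,900 + ¥6,700 = ¥203,800
  Less exemption ¥25,000 → base ¥178,800
  ¥178,800 × 23% = ¥41,124

¥41,950 > ¥41,124, so the standard income tax governs.

¥41,950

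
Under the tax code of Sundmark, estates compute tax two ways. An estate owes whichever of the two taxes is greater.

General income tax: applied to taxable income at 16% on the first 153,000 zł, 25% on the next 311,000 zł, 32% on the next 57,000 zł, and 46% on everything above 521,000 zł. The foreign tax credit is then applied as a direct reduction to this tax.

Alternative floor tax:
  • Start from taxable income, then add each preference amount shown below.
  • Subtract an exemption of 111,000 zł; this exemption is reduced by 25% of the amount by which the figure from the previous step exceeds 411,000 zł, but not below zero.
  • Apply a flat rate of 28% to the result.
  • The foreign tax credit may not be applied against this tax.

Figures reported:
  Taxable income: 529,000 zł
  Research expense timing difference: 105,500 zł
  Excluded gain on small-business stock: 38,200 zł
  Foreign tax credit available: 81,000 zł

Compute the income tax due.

175,595 zł

General income tax:
  153,000 zł × 16% = 24,480 zł
  311,000 zł × 25% = 77,750 zł
  57,000 zł × 32% = 18,240 zł
  8,000 zł × 46% = 3,680 zł
  → 124,150 zł
  Less foreign tax credit 81,000 zł → 43,150 zł

Alternative floor tax:
  Adjusted income: 529,000 zł + 105,500 zł + 38,200 zł = 672,700 zł
  Exemption: 111,000 zł − 25% × (672,700 zł − 411,000 zł) = 111,000 zł − 65,425 zł = 45,575 zł
  Base: 672,700 zł − 45,575 zł = 627,125 zł
  627,125 zł × 28% = 175,595 zł

175,595 zł > 43,150 zł, so the alternative floor tax is the binding amount.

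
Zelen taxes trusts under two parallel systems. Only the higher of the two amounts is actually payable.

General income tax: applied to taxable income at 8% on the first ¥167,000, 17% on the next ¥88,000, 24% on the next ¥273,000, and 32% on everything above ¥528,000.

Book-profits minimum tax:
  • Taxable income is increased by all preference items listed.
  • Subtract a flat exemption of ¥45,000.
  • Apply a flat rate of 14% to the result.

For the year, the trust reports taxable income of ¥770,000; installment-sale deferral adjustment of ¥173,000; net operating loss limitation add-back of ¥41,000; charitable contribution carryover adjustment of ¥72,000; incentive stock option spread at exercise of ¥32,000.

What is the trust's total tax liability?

Book-profits minimum tax:
  Adjusted income: ¥770,000 + ¥173,000 + ¥41,000 + ¥72,000 + ¥32,000 = ¥1,088,000
  Less exemption ¥45,000 → base ¥1,043,000
  ¥1,043,000 × 14% = ¥146,020

General income tax:
  ¥167,000 × 8% = ¥13,360
  ¥88,000 × 17% = ¥14,960
  ¥273,000 × 24% = ¥65,520
  ¥242,000 × 32% = ¥77,440
  → ¥171,280

¥171,280 > ¥146,020, so the general income tax governs.

¥171,280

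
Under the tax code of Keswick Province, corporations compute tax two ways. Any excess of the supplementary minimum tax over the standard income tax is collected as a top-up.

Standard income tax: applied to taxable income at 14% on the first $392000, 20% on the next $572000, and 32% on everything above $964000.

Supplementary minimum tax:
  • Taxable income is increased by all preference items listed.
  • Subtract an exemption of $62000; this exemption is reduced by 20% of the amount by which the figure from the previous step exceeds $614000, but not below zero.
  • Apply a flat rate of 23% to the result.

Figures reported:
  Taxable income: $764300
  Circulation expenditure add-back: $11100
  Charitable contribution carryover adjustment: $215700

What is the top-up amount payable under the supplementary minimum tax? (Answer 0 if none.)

Standard income tax:
  $392000 × 14% = $54880
  $372300 × 20% = $74460
  → $129340

Supplementary minimum tax:
  Adjusted income: $764300 + $11100 + $215700 = $991100
  Exemption: 20% × ($991100 − $614000) = $75420 ≥ $62000, so the exemption is fully phased out
  Base: $991100 − $0 = $991100
  $991100 × 23% = $227953

Excess of supplementary minimum tax over standard income tax: $227953 − $129340 = $98613.

$98613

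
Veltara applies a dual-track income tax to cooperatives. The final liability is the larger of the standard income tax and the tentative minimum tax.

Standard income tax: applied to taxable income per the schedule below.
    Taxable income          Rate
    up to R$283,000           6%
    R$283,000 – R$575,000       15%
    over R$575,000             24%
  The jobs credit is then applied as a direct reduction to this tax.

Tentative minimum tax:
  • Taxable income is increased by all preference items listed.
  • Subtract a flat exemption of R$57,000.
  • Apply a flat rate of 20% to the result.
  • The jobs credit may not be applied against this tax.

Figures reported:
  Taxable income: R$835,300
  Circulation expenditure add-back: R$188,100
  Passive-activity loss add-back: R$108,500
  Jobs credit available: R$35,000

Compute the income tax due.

R$214,980

Standard income tax:
  R$283,000 × 6% = R$16,980
  R$292,000 × 15% = R$43,800
  R$260,300 × 24% = R$62,472
  → R$123,252
  Less jobs credit R$35,000 → R$88,252

Tentative minimum tax:
  Adjusted income: R$835,300 + R$188,100 + R$108,500 = R$1,131,900
  Less exemption R$57,000 → base R$1,074,900
  R$1,074,900 × 20% = R$214,980

R$214,980 > R$88,252, so the tentative minimum tax is the binding amount.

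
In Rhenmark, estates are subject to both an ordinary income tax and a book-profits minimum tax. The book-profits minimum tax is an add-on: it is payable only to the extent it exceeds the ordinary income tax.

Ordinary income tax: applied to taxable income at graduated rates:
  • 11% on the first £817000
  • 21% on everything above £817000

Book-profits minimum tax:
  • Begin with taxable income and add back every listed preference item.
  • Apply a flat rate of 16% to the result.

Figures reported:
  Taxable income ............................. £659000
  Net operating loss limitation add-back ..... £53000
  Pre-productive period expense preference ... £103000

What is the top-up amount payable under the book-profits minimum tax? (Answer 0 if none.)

£57910

Ordinary income tax:
  £659000 × 11% = £72490

Book-profits minimum tax:
  Adjusted income: £659000 + £53000 + £103000 = £815000
  £815000 × 16% = £130400

Excess of book-profits minimum tax over ordinary income tax: £130400 − £72490 = £57910.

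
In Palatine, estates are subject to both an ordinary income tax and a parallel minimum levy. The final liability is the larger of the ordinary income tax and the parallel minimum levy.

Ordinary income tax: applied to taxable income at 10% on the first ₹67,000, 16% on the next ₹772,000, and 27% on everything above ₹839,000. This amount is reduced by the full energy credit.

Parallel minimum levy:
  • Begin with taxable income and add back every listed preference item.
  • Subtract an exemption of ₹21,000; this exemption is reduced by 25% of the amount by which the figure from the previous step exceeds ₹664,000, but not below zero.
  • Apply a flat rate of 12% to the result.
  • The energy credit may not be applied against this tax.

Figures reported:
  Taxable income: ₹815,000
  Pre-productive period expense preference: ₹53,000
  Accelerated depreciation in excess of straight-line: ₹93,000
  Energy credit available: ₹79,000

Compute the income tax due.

₹115,320

Parallel minimum levy:
  Adjusted income: ₹815,000 + ₹53,000 + ₹93,000 = ₹961,000
  Exemption: 25% × (₹961,000 − ₹664,000) = ₹74,250 ≥ ₹21,000, so the exemption is fully phased out
  Base: ₹961,000 − ₹0 = ₹961,000
  ₹961,000 × 12% = ₹115,320

Ordinary income tax:
  ₹67,000 × 10% = ₹6,700
  ₹748,000 × 16% = ₹119,680
  → ₹126,380
  Less energy credit ₹79,000 → ₹47,380

₹115,320 > ₹47,380, so the parallel minimum levy is the binding amount.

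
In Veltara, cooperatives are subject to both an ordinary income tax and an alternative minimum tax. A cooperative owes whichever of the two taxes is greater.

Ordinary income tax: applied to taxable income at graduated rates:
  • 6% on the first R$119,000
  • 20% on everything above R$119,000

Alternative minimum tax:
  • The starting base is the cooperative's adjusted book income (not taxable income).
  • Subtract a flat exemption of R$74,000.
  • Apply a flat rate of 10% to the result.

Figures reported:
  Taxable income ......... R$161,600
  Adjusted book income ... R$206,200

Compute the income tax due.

Ordinary income tax:
  R$119,000 × 6% = R$7,140
  R$42,600 × 20% = R$8,520
  → R$15,660

Alternative minimum tax:
  Base (adjusted book income): R$206,200
  Less exemption R$74,000 → base R$132,200
  R$132,200 × 10% = R$13,220

R$15,660 > R$13,220, so the ordinary income tax governs.

R$15,660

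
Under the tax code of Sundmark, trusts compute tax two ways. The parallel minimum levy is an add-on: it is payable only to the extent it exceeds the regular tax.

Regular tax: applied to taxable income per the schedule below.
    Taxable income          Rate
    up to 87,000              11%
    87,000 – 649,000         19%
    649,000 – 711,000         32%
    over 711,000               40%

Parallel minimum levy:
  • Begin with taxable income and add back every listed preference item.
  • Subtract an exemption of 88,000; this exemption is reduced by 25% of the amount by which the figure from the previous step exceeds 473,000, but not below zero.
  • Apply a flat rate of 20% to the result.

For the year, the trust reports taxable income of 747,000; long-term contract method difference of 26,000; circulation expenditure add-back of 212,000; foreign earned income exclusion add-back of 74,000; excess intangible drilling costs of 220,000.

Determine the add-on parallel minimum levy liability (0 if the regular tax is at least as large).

Regular tax:
  87,000 × 11% = 9,570
  562,000 × 19% = 106,780
  62,000 × 32% = 19,840
  36,000 × 40% = 14,400
  → 150,590

Parallel minimum levy:
  Adjusted income: 747,000 + 26,000 + 212,000 + 74,000 + 220,000 = 1,279,000
  Exemption: 25% × (1,279,000 − 473,000) = 201,500 ≥ 88,000, so the exemption is fully phased out
  Base: 1,279,000 − 0 = 1,279,000
  1,279,000 × 20% = 255,800

Excess of parallel minimum levy over regular tax: 255,800 − 150,590 = 105,210.

105,210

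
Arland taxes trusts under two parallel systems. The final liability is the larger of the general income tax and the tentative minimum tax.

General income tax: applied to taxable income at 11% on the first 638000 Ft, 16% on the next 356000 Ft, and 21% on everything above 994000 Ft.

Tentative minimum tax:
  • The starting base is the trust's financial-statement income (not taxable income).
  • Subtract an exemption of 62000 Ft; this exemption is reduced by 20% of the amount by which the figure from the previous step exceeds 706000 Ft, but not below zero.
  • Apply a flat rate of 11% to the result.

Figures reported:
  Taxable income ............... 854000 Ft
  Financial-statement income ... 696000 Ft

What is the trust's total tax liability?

General income tax:
  638000 Ft × 11% = 70180 Ft
  216000 Ft × 16% = 34560 Ft
  → 104740 Ft

Tentative minimum tax:
  Base (financial-statement income): 696000 Ft
  Exemption: 696000 Ft ≤ 706000 Ft, so full 62000 Ft applies
  Base: 696000 Ft − 62000 Ft = 634000 Ft
  634000 Ft × 11% = 69740 Ft

104740 Ft > 69740 Ft, so the general income tax governs.

104740 Ft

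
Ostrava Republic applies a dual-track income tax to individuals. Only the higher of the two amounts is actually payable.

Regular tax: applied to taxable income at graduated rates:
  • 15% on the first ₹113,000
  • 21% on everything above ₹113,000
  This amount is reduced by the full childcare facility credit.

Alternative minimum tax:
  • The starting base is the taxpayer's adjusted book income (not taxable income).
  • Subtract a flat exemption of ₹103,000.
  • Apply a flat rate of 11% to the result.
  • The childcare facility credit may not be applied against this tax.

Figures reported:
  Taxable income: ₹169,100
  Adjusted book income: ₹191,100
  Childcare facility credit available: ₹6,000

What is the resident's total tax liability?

₹22,731

Regular tax:
  ₹113,000 × 15% = ₹16,950
  ₹56,100 × 21% = ₹11,781
  → ₹28,731
  Less childcare facility credit ₹6,000 → ₹22,731

Alternative minimum tax:
  Base (adjusted book income): ₹191,100
  Less exemption ₹103,000 → base ₹88,100
  ₹88,100 × 11% = ₹9,691

₹22,731 > ₹9,691, so the regular tax governs.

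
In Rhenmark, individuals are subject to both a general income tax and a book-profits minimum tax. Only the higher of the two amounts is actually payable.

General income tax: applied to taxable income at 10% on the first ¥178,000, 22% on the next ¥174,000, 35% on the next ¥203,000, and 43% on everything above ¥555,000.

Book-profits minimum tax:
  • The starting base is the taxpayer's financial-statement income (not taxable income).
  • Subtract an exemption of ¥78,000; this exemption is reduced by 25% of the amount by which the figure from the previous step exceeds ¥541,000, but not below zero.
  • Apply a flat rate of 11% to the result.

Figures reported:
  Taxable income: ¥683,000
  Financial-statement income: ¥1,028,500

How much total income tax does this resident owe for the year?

Book-profits minimum tax:
  Base (financial-statement income): ¥1,028,500
  Exemption: 25% × (¥1,028,500 − ¥541,000) = ¥121,875 ≥ ¥78,000, so the exemption is fully phased out
  Base: ¥1,028,500 − ¥0 = ¥1,028,500
  ¥1,028,500 × 11% = ¥113,135

General income tax:
  ¥178,000 × 10% = ¥17,800
  ¥174,000 × 22% = ¥38,280
  ¥203,000 × 35% = ¥71,050
  ¥128,000 × 43% = ¥55,040
  → ¥182,170

¥182,170 > ¥113,135, so the general income tax governs.

¥182,170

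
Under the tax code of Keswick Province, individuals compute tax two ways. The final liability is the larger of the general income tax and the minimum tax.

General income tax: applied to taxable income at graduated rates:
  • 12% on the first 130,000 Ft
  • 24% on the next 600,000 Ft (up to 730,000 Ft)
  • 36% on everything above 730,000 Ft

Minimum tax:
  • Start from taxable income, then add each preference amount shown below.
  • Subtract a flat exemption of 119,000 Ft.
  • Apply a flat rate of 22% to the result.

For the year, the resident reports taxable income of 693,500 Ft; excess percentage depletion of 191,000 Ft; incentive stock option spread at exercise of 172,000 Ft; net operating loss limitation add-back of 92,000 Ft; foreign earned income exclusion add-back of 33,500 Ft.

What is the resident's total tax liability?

233,860 Ft

Minimum tax:
  Adjusted income: 693,500 Ft + 191,000 Ft + 172,000 Ft + 92,000 Ft + 33,500 Ft = 1,182,000 Ft
  Less exemption 119,000 Ft → base 1,063,000 Ft
  1,063,000 Ft × 22% = 233,860 Ft

General income tax:
  130,000 Ft × 12% = 15,600 Ft
  563,500 Ft × 24% = 135,240 Ft
  → 150,840 Ft

233,860 Ft > 150,840 Ft, so the minimum tax is the binding amount.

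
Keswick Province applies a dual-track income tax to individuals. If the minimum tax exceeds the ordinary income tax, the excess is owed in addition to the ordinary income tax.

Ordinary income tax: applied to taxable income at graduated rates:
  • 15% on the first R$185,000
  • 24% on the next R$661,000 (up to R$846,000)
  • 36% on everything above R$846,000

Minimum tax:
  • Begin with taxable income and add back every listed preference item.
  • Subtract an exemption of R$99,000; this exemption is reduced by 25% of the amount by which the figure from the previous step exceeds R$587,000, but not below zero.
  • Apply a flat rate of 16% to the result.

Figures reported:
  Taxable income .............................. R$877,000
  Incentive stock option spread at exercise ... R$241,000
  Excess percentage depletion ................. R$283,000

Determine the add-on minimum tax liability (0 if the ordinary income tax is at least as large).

R$26,610

Ordinary income tax:
  R$185,000 × 15% = R$27,750
  R$661,000 × 24% = R$158,640
  R$31,000 × 36% = R$11,160
  → R$197,550

Minimum tax:
  Adjusted income: R$877,000 + R$241,000 + R$283,000 = R$1,401,000
  Exemption: 25% × (R$1,401,000 − R$587,000) = R$203,500 ≥ R$99,000, so the exemption is fully phased out
  Base: R$1,401,000 − R$0 = R$1,401,000
  R$1,401,000 × 16% = R$224,160

Excess of minimum tax over ordinary income tax: R$224,160 − R$197,550 = R$26,610.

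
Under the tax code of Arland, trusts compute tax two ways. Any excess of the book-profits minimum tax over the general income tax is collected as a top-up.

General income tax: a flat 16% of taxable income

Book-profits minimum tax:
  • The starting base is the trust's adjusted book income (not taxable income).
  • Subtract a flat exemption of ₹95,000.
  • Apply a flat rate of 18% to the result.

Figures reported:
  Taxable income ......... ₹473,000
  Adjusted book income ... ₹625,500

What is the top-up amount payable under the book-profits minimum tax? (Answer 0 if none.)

₹19,810

Book-profits minimum tax:
  Base (adjusted book income): ₹625,500
  Less exemption ₹95,000 → base ₹530,500
  ₹530,500 × 18% = ₹95,490

General income tax:
  ₹473,000 × 16% = ₹75,680

Excess of book-profits minimum tax over general income tax: ₹95,490 − ₹75,680 = ₹19,810.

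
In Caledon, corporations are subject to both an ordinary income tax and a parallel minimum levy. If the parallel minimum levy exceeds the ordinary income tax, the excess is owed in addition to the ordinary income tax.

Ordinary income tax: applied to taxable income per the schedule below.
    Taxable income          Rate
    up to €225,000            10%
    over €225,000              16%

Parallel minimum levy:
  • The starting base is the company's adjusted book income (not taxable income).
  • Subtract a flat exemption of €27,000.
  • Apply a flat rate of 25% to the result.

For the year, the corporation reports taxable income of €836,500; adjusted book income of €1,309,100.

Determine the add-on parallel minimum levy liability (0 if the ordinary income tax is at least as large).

€200,185

Ordinary income tax:
  €225,000 × 10% = €22,500
  €611,500 × 16% = €97,840
  → €120,340

Parallel minimum levy:
  Base (adjusted book income): €1,309,100
  Less exemption €27,000 → base €1,282,100
  €1,282,100 × 25% = €320,525

Excess of parallel minimum levy over ordinary income tax: €320,525 − €120,340 = €200,185.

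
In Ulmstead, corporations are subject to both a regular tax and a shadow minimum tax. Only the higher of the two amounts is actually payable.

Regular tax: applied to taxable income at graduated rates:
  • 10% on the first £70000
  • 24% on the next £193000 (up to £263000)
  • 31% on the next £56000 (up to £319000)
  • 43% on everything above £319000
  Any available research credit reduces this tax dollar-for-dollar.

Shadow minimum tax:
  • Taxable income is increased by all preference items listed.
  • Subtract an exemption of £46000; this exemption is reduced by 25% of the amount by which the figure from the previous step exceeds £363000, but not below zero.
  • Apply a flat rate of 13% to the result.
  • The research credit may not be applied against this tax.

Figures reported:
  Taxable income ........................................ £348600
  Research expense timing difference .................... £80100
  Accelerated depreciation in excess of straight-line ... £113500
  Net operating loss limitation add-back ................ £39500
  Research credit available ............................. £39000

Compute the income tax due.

Regular tax:
  £70000 × 10% = £7000
  £193000 × 24% = £46320
  £56000 × 31% = £17360
  £29600 × 43% = £12728
  → £83408
  Less research credit £39000 → £44408

Shadow minimum tax:
  Adjusted income: £348600 + £80100 + £113500 + £39500 = £581700
  Exemption: 25% × (£581700 − £363000) = £54675 ≥ £46000, so the exemption is fully phased out
  Base: £581700 − £0 = £581700
  £581700 × 13% = £75621

£75621 > £44408, so the shadow minimum tax is the binding amount.

£75621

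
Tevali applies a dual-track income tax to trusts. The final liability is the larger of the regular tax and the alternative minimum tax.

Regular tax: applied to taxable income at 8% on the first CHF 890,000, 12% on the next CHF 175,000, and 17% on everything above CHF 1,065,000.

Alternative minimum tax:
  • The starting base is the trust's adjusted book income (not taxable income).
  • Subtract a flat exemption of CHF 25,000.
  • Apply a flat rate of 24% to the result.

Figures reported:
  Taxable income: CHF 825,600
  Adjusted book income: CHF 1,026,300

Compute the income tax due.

Alternative minimum tax:
  Base (adjusted book income): CHF 1,026,300
  Less exemption CHF 25,000 → base CHF 1,001,300
  CHF 1,001,300 × 24% = CHF 240,312

Regular tax:
  CHF 825,600 × 8% = CHF 66,048

CHF 240,312 > CHF 66,048, so the alternative minimum tax is the binding amount.

CHF 240,312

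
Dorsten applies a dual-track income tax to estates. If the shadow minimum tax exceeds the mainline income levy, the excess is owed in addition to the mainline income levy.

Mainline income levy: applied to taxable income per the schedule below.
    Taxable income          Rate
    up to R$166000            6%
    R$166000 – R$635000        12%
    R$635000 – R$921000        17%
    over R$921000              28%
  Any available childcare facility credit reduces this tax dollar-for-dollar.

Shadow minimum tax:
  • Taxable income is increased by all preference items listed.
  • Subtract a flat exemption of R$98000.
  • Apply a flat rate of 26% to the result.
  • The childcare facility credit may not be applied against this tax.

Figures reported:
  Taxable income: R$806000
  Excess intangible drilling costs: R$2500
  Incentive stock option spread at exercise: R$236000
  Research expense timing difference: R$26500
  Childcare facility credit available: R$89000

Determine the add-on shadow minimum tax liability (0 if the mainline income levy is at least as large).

Shadow minimum tax:
  Adjusted income: R$806000 + R$2500 + R$236000 + R$26500 = R$1071000
  Less exemption R$98000 → base R$973000
  R$973000 × 26% = R$252980

Mainline income levy:
  R$166000 × 6% = R$9960
  R$469000 × 12% = R$56280
  R$171000 × 17% = R$29070
  → R$95310
  Less childcare facility credit R$89000 → R$6310

Excess of shadow minimum tax over mainline income levy: R$252980 − R$6310 = R$246670.

R$246670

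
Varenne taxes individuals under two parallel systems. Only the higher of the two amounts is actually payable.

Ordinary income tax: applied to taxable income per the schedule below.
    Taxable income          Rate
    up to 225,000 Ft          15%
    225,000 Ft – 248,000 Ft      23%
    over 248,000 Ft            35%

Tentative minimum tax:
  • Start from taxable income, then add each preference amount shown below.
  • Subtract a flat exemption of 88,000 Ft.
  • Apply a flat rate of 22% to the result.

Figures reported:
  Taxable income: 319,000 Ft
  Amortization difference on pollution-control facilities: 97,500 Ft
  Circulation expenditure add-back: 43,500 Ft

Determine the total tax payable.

81,840 Ft

Ordinary income tax:
  225,000 Ft × 15% = 33,750 Ft
  23,000 Ft × 23% = 5,290 Ft
  71,000 Ft × 35% = 24,850 Ft
  → 63,890 Ft

Tentative minimum tax:
  Adjusted income: 319,000 Ft + 97,500 Ft + 43,500 Ft = 460,000 Ft
  Less exemption 88,000 Ft → base 372,000 Ft
  372,000 Ft × 22% = 81,840 Ft

81,840 Ft > 63,890 Ft, so the tentative minimum tax is the binding amount.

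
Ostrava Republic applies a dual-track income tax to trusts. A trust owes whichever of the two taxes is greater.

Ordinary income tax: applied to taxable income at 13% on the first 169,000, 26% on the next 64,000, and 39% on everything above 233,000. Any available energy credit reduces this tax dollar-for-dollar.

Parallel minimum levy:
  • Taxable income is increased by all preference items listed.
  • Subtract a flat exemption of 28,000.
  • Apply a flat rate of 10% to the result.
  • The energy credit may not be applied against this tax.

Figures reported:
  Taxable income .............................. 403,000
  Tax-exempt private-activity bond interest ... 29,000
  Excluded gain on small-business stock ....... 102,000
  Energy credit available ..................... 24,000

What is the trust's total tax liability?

Ordinary income tax:
  169,000 × 13% = 21,970
  64,000 × 26% = 16,640
  170,000 × 39% = 66,300
  → 104,910
  Less energy credit 24,000 → 80,910

Parallel minimum levy:
  Adjusted income: 403,000 + 29,000 + 102,000 = 534,000
  Less exemption 28,000 → base 506,000
  506,000 × 10% = 50,600

80,910 > 50,600, so the ordinary income tax governs.

80,910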